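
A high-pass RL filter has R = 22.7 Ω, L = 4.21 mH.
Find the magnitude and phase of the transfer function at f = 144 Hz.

Step 1 — Angular frequency: ω = 2π·144 = 904.8 rad/s.
Step 2 — Transfer function: H(jω) = jωL/(R + jωL).
Step 3 — Numerator jωL = j·3.809; denominator R + jωL = 22.7 + j3.809.
Step 4 — H = 0.02739 + j0.1632.
Step 5 — Magnitude: |H| = 0.1655 (-15.6 dB); phase: φ = 80.5°.

|H| = 0.1655 (-15.6 dB), φ = 80.5°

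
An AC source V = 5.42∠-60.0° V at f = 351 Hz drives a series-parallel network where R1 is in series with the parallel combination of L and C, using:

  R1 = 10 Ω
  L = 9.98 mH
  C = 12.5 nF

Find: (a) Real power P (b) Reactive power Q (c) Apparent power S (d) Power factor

Step 1 — Angular frequency: ω = 2π·f = 2π·351 = 2205 rad/s.
Step 2 — Component impedances:
  R1: Z = R = 10 Ω
  L: Z = jωL = j·2205·0.00998 = 0 + j22.01 Ω
  C: Z = 1/(jωC) = -j/(ω·C) = 0 - j3.627e+04 Ω
Step 3 — Parallel branch: L || C = 1/(1/L + 1/C) = 0 + j22.02 Ω.
Step 4 — Series with R1: Z_total = R1 + (L || C) = 10 + j22.02 Ω = 24.19∠65.6° Ω.
Step 5 — Source phasor: V = 5.42∠-60.0° V = 2.71 - j4.694 V.
Step 6 — Current: I = V / Z = -0.1304 - j0.1823 A = 0.2241∠-125.6° A.
Step 7 — Complex power: S = V·I* = 0.5021 + j1.106 VA.
Step 8 — Real power: P = Re(S) = 0.5021 W.
Step 9 — Reactive power: Q = Im(S) = 1.106 VAR.
Step 10 — Apparent power: |S| = 1.215 VA.
Step 11 — Power factor: PF = P/|S| = 0.4134 (lagging).

(a) P = 0.5021 W  (b) Q = 1.106 VAR  (c) S = 1.215 VA  (d) PF = 0.4134 (lagging)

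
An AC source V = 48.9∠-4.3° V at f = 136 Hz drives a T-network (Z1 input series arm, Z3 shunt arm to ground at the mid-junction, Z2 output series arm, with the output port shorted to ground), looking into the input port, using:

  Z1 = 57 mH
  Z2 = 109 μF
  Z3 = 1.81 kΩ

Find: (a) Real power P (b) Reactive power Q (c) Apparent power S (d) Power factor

Step 1 — Angular frequency: ω = 2π·f = 2π·136 = 854.5 rad/s.
Step 2 — Component impedances:
  Z1: Z = jωL = j·854.5·0.057 = 0 + j48.71 Ω
  Z2: Z = 1/(jωC) = -j/(ω·C) = 0 - j10.74 Ω
  Z3: Z = R = 1810 Ω
Step 3 — With the output port shorted to ground, the output series arm Z2 runs from the junction to ground; the shunt arm Z3 also runs from the junction to ground. They appear in parallel: Z3 || Z2 = 0.06368 - j10.74 Ω.
Step 4 — Series with input arm Z1: Z_in = Z1 + (Z3 || Z2) = 0.06368 + j37.97 Ω = 37.97∠89.9° Ω.
Step 5 — Source phasor: V = 48.9∠-4.3° V = 48.76 - j3.666 V.
Step 6 — Current: I = V / Z = -0.0944 - j1.284 A = 1.288∠-94.2° A.
Step 7 — Complex power: S = V·I* = 0.1056 + j62.97 VA.
Step 8 — Real power: P = Re(S) = 0.1056 W.
Step 9 — Reactive power: Q = Im(S) = 62.97 VAR.
Step 10 — Apparent power: |S| = 62.97 VA.
Step 11 — Power factor: PF = P/|S| = 0.001677 (lagging).

(a) P = 0.1056 W  (b) Q = 62.97 VAR  (c) S = 62.97 VA  (d) PF = 0.001677 (lagging)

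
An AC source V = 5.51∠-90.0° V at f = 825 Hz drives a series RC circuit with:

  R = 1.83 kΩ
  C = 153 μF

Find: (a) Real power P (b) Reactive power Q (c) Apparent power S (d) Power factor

Step 1 — Angular frequency: ω = 2π·f = 2π·825 = 5184 rad/s.
Step 2 — Component impedances:
  R: Z = R = 1830 Ω
  C: Z = 1/(jωC) = -j/(ω·C) = 0 - j1.261 Ω
Step 3 — Series combination: Z_total = R + C = 1830 - j1.261 Ω = 1830∠-0.0° Ω.
Step 4 — Source phasor: V = 5.51∠-90.0° V = 0 - j5.51 V.
Step 5 — Current: I = V / Z = 2.075e-06 - j0.003011 A = 0.003011∠-90.0° A.
Step 6 — Complex power: S = V·I* = 0.01659 - j1.143e-05 VA.
Step 7 — Real power: P = Re(S) = 0.01659 W.
Step 8 — Reactive power: Q = Im(S) = -1.143e-05 VAR.
Step 9 — Apparent power: |S| = 0.01659 VA.
Step 10 — Power factor: PF = P/|S| = 1 (leading).

(a) P = 0.01659 W  (b) Q = -1.143e-05 VAR  (c) S = 0.01659 VA  (d) PF = 1 (leading)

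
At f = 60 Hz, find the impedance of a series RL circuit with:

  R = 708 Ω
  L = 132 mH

Step 1 — Angular frequency: ω = 2π·f = 2π·60 = 377 rad/s.
Step 2 — Component impedances:
  R: Z = R = 708 Ω
  L: Z = jωL = j·377·0.132 = 0 + j49.76 Ω
Step 3 — Series combination: Z_total = R + L = 708 + j49.76 Ω = 709.7∠4.0° Ω.

Z = 708 + j49.76 Ω = 709.7∠4.0° Ω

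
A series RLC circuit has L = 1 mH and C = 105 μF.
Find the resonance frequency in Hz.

Step 1 — Resonance condition Im(Z)=0 gives ω₀ = 1/√(LC).
Step 2 — ω₀ = 1/√(0.001·0.000105) = 3086 rad/s.
Step 3 — f₀ = ω₀/(2π) = 491.2 Hz.

f₀ = 491.2 Hz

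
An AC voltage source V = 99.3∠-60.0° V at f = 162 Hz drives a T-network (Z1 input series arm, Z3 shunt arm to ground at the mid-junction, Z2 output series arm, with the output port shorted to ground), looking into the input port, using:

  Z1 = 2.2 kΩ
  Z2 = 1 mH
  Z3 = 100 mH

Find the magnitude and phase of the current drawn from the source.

Step 1 — Angular frequency: ω = 2π·f = 2π·162 = 1018 rad/s.
Step 2 — Component impedances:
  Z1: Z = R = 2200 Ω
  Z2: Z = jωL = j·1018·0.001 = 0 + j1.018 Ω
  Z3: Z = jωL = j·1018·0.1 = 0 + j101.8 Ω
Step 3 — With the output port shorted to ground, the output series arm Z2 runs from the junction to ground; the shunt arm Z3 also runs from the junction to ground. They appear in parallel: Z3 || Z2 = 0 + j1.008 Ω.
Step 4 — Series with input arm Z1: Z_in = Z1 + (Z3 || Z2) = 2200 + j1.008 Ω = 2200∠0.0° Ω.
Step 5 — Source phasor: V = 99.3∠-60.0° V = 49.65 - j86 V.
Step 6 — Ohm's law: I = V / Z_total = (49.65 - j86) / (2200 + j1.008) = 0.02255 - j0.0391 A.
Step 7 — Convert to polar: |I| = 0.04514 A, ∠I = -60.0°.

I = 0.04514∠-60.0° A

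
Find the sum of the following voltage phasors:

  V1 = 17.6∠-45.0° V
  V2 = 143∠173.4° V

Step 1 — Convert each phasor to rectangular form:
  V1 = 17.6·(cos(-45.0°) + j·sin(-45.0°)) = 12.45 - j12.45 V
  V2 = 143·(cos(173.4°) + j·sin(173.4°)) = -142.1 + j16.44 V
Step 2 — Sum components: V_total = -129.6 + j3.991 V.
Step 3 — Convert to polar: |V_total| = 129.7 V, ∠V_total = 178.2°.

V_total = 129.7∠178.2° V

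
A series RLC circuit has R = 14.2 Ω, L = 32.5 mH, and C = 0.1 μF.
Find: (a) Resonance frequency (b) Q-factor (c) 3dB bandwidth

Step 1 — Resonance condition Im(Z)=0 gives ω₀ = 1/√(LC).
Step 2 — ω₀ = 1/√(0.0325·1e-07) = 1.754e+04 rad/s.
Step 3 — f₀ = ω₀/(2π) = 2792 Hz.
Step 4 — Series Q: Q = ω₀L/R = 1.754e+04·0.0325/14.2 = 40.15.
Step 5 — 3dB bandwidth: Δω = ω₀/Q = 436.9 rad/s; BW = Δω/(2π) = 69.54 Hz.

(a) f₀ = 2792 Hz  (b) Q = 40.15  (c) BW = 69.54 Hz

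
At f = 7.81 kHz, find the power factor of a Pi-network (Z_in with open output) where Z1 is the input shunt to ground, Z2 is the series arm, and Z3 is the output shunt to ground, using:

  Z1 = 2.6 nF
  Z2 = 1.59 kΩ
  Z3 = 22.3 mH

Step 1 — Angular frequency: ω = 2π·f = 2π·7810 = 4.907e+04 rad/s.
Step 2 — Component impedances:
  Z1: Z = 1/(jωC) = -j/(ω·C) = 0 - j7838 Ω
  Z2: Z = R = 1590 Ω
  Z3: Z = jωL = j·4.907e+04·0.0223 = 0 + j1094 Ω
Step 3 — With open output, the series arm Z2 and the output shunt Z3 appear in series to ground: Z2 + Z3 = 1590 + j1094 Ω.
Step 4 — Parallel with input shunt Z1: Z_in = Z1 || (Z2 + Z3) = 2035 + j792.1 Ω = 2184∠21.3° Ω.
Step 5 — Power factor: PF = cos(φ) = Re(Z)/|Z| = 2034.8/2183.5 = 0.9319.
Step 6 — Type: Im(Z) = 792.1 ⇒ lagging (phase φ = 21.3°).

PF = 0.9319 (lagging, φ = 21.3°)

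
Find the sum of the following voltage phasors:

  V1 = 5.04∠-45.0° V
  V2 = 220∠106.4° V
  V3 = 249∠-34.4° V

Step 1 — Convert each phasor to rectangular form:
  V1 = 5.04·(cos(-45.0°) + j·sin(-45.0°)) = 3.564 - j3.564 V
  V2 = 220·(cos(106.4°) + j·sin(106.4°)) = -62.12 + j211 V
  V3 = 249·(cos(-34.4°) + j·sin(-34.4°)) = 205.5 - j140.7 V
Step 2 — Sum components: V_total = 146.9 + j66.81 V.
Step 3 — Convert to polar: |V_total| = 161.4 V, ∠V_total = 24.5°.

V_total = 161.4∠24.5° V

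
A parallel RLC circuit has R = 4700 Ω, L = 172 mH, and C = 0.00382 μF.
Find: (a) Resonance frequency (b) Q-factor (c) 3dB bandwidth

Step 1 — Resonance: ω₀ = 1/√(LC) = 1/√(0.172·3.82e-09) = 3.901e+04 rad/s.
Step 2 — f₀ = ω₀/(2π) = 6209 Hz.
Step 3 — Parallel Q: Q = R/(ω₀L) = 4700/(3.901e+04·0.172) = 0.7004.
Step 4 — Bandwidth: Δω = ω₀/Q = 5.57e+04 rad/s; BW = Δω/(2π) = 8865 Hz.

(a) f₀ = 6209 Hz  (b) Q = 0.7004  (c) BW = 8865 Hz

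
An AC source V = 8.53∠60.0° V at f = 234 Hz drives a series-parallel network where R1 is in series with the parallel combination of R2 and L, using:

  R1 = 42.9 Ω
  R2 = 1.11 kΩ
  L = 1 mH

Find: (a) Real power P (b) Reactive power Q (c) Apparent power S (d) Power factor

Step 1 — Angular frequency: ω = 2π·f = 2π·234 = 1470 rad/s.
Step 2 — Component impedances:
  R1: Z = R = 42.9 Ω
  R2: Z = R = 1110 Ω
  L: Z = jωL = j·1470·0.001 = 0 + j1.47 Ω
Step 3 — Parallel branch: R2 || L = 1/(1/R2 + 1/L) = 0.001947 + j1.47 Ω.
Step 4 — Series with R1: Z_total = R1 + (R2 || L) = 42.9 + j1.47 Ω = 42.93∠2.0° Ω.
Step 5 — Source phasor: V = 8.53∠60.0° V = 4.265 + j7.387 V.
Step 6 — Current: I = V / Z = 0.1052 + j0.1686 A = 0.1987∠58.0° A.
Step 7 — Complex power: S = V·I* = 1.694 + j0.05805 VA.
Step 8 — Real power: P = Re(S) = 1.694 W.
Step 9 — Reactive power: Q = Im(S) = 0.05805 VAR.
Step 10 — Apparent power: |S| = 1.695 VA.
Step 11 — Power factor: PF = P/|S| = 0.9994 (lagging).

(a) P = 1.694 W  (b) Q = 0.05805 VAR  (c) S = 1.695 VA  (d) PF = 0.9994 (lagging)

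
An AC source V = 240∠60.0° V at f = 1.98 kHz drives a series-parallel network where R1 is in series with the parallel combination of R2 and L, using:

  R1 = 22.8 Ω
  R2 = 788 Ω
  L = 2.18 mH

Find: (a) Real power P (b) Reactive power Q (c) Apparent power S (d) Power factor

Step 1 — Angular frequency: ω = 2π·f = 2π·1980 = 1.244e+04 rad/s.
Step 2 — Component impedances:
  R1: Z = R = 22.8 Ω
  R2: Z = R = 788 Ω
  L: Z = jωL = j·1.244e+04·0.00218 = 0 + j27.12 Ω
Step 3 — Parallel branch: R2 || L = 1/(1/R2 + 1/L) = 0.9323 + j27.09 Ω.
Step 4 — Series with R1: Z_total = R1 + (R2 || L) = 23.73 + j27.09 Ω = 36.01∠48.8° Ω.
Step 5 — Source phasor: V = 240∠60.0° V = 120 + j207.8 V.
Step 6 — Current: I = V / Z = 6.537 + j1.297 A = 6.664∠11.2° A.
Step 7 — Complex power: S = V·I* = 1054 + j1203 VA.
Step 8 — Real power: P = Re(S) = 1054 W.
Step 9 — Reactive power: Q = Im(S) = 1203 VAR.
Step 10 — Apparent power: |S| = 1599 VA.
Step 11 — Power factor: PF = P/|S| = 0.659 (lagging).

(a) P = 1054 W  (b) Q = 1203 VAR  (c) S = 1599 VA  (d) PF = 0.659 (lagging)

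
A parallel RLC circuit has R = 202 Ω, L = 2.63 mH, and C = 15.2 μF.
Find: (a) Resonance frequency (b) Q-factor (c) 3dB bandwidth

Step 1 — Resonance: ω₀ = 1/√(LC) = 1/√(0.00263·1.52e-05) = 5002 rad/s.
Step 2 — f₀ = ω₀/(2π) = 796 Hz.
Step 3 — Parallel Q: Q = R/(ω₀L) = 202/(5002·0.00263) = 15.36.
Step 4 — Bandwidth: Δω = ω₀/Q = 325.7 rad/s; BW = Δω/(2π) = 51.84 Hz.

(a) f₀ = 796 Hz  (b) Q = 15.36  (c) BW = 51.84 Hz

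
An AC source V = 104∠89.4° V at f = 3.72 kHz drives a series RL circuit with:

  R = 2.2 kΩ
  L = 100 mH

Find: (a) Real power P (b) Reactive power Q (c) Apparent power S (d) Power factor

Step 1 — Angular frequency: ω = 2π·f = 2π·3720 = 2.337e+04 rad/s.
Step 2 — Component impedances:
  R: Z = R = 2200 Ω
  L: Z = jωL = j·2.337e+04·0.1 = 0 + j2337 Ω
Step 3 — Series combination: Z_total = R + L = 2200 + j2337 Ω = 3210∠46.7° Ω.
Step 4 — Source phasor: V = 104∠89.4° V = 1.089 + j104 V.
Step 5 — Current: I = V / Z = 0.02382 + j0.02196 A = 0.0324∠42.7° A.
Step 6 — Complex power: S = V·I* = 2.31 + j2.454 VA.
Step 7 — Real power: P = Re(S) = 2.31 W.
Step 8 — Reactive power: Q = Im(S) = 2.454 VAR.
Step 9 — Apparent power: |S| = 3.37 VA.
Step 10 — Power factor: PF = P/|S| = 0.6854 (lagging).

(a) P = 2.31 W  (b) Q = 2.454 VAR  (c) S = 3.37 VA  (d) PF = 0.6854 (lagging)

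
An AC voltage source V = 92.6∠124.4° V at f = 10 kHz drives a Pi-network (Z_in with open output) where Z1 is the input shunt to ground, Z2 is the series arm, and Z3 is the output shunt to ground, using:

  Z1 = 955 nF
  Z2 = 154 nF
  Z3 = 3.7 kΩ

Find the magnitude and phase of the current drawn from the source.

Step 1 — Angular frequency: ω = 2π·f = 2π·1e+04 = 6.283e+04 rad/s.
Step 2 — Component impedances:
  Z1: Z = 1/(jωC) = -j/(ω·C) = 0 - j16.67 Ω
  Z2: Z = 1/(jωC) = -j/(ω·C) = 0 - j103.3 Ω
  Z3: Z = R = 3700 Ω
Step 3 — With open output, the series arm Z2 and the output shunt Z3 appear in series to ground: Z2 + Z3 = 3700 - j103.3 Ω.
Step 4 — Parallel with input shunt Z1: Z_in = Z1 || (Z2 + Z3) = 0.07499 - j16.66 Ω = 16.66∠-89.7° Ω.
Step 5 — Source phasor: V = 92.6∠124.4° V = -52.32 + j76.41 V.
Step 6 — Ohm's law: I = V / Z_total = (-52.32 + j76.41) / (0.07499 - j16.66) = -4.599 - j3.119 A.
Step 7 — Convert to polar: |I| = 5.557 A, ∠I = -145.9°.

I = 5.557∠-145.9° A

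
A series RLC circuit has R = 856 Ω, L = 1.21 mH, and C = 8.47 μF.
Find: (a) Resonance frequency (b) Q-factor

Step 1 — Resonance condition Im(Z)=0 gives ω₀ = 1/√(LC).
Step 2 — ω₀ = 1/√(0.00121·8.47e-06) = 9878 rad/s.
Step 3 — f₀ = ω₀/(2π) = 1572 Hz.
Step 4 — Series Q: Q = ω₀L/R = 9878·0.00121/856 = 0.01396.

(a) f₀ = 1572 Hz  (b) Q = 0.01396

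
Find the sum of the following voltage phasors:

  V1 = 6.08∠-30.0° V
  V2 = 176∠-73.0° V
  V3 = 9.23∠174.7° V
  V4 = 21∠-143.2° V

Step 1 — Convert each phasor to rectangular form:
  V1 = 6.08·(cos(-30.0°) + j·sin(-30.0°)) = 5.265 - j3.04 V
  V2 = 176·(cos(-73.0°) + j·sin(-73.0°)) = 51.46 - j168.3 V
  V3 = 9.23·(cos(174.7°) + j·sin(174.7°)) = -9.191 + j0.8526 V
  V4 = 21·(cos(-143.2°) + j·sin(-143.2°)) = -16.82 - j12.58 V
Step 2 — Sum components: V_total = 30.72 - j183.1 V.
Step 3 — Convert to polar: |V_total| = 185.6 V, ∠V_total = -80.5°.

V_total = 185.6∠-80.5° V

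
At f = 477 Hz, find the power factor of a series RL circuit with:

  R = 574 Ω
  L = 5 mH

Step 1 — Angular frequency: ω = 2π·f = 2π·477 = 2997 rad/s.
Step 2 — Component impedances:
  R: Z = R = 574 Ω
  L: Z = jωL = j·2997·0.005 = 0 + j14.99 Ω
Step 3 — Series combination: Z_total = R + L = 574 + j14.99 Ω = 574.2∠1.5° Ω.
Step 4 — Power factor: PF = cos(φ) = Re(Z)/|Z| = 574/574.2 = 0.9997.
Step 5 — Type: Im(Z) = 14.99 ⇒ lagging (phase φ = 1.5°).

PF = 0.9997 (lagging, φ = 1.5°)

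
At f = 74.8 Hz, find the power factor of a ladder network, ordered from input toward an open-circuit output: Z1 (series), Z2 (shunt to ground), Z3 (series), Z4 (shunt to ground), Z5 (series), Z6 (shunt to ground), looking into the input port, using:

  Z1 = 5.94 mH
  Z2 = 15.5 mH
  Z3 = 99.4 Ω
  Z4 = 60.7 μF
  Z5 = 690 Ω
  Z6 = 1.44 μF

Step 1 — Angular frequency: ω = 2π·f = 2π·74.8 = 470 rad/s.
Step 2 — Component impedances:
  Z1: Z = jωL = j·470·0.00594 = 0 + j2.792 Ω
  Z2: Z = jωL = j·470·0.0155 = 0 + j7.285 Ω
  Z3: Z = R = 99.4 Ω
  Z4: Z = 1/(jωC) = -j/(ω·C) = 0 - j35.05 Ω
  Z5: Z = R = 690 Ω
  Z6: Z = 1/(jωC) = -j/(ω·C) = 0 - j1478 Ω
Step 3 — Ladder network (open output): work backward from the far end, alternating series and parallel combinations. Z_in = 0.4956 + j10.21 Ω = 10.22∠87.2° Ω.
Step 4 — Power factor: PF = cos(φ) = Re(Z)/|Z| = 0.49563/10.223 = 0.04848.
Step 5 — Type: Im(Z) = 10.21 ⇒ lagging (phase φ = 87.2°).

PF = 0.04848 (lagging, φ = 87.2°)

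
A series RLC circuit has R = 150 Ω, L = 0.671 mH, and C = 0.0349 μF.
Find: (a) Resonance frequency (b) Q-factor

Step 1 — Resonance condition Im(Z)=0 gives ω₀ = 1/√(LC).
Step 2 — ω₀ = 1/√(0.000671·3.49e-08) = 2.066e+05 rad/s.
Step 3 — f₀ = ω₀/(2π) = 3.289e+04 Hz.
Step 4 — Series Q: Q = ω₀L/R = 2.066e+05·0.000671/150 = 0.9244.

(a) f₀ = 3.289e+04 Hz  (b) Q = 0.9244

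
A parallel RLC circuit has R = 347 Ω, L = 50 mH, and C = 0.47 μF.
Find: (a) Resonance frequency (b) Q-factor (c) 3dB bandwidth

Step 1 — Resonance: ω₀ = 1/√(LC) = 1/√(0.05·4.7e-07) = 6523 rad/s.
Step 2 — f₀ = ω₀/(2π) = 1038 Hz.
Step 3 — Parallel Q: Q = R/(ω₀L) = 347/(6523·0.05) = 1.064.
Step 4 — Bandwidth: Δω = ω₀/Q = 6132 rad/s; BW = Δω/(2π) = 975.9 Hz.

(a) f₀ = 1038 Hz  (b) Q = 1.064  (c) BW = 975.9 Hz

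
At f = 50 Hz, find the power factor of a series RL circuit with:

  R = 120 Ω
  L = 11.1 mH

Step 1 — Angular frequency: ω = 2π·f = 2π·50 = 314.2 rad/s.
Step 2 — Component impedances:
  R: Z = R = 120 Ω
  L: Z = jωL = j·314.2·0.0111 = 0 + j3.487 Ω
Step 3 — Series combination: Z_total = R + L = 120 + j3.487 Ω = 120.1∠1.7° Ω.
Step 4 — Power factor: PF = cos(φ) = Re(Z)/|Z| = 120/120.05 = 0.9996.
Step 5 — Type: Im(Z) = 3.487 ⇒ lagging (phase φ = 1.7°).

PF = 0.9996 (lagging, φ = 1.7°)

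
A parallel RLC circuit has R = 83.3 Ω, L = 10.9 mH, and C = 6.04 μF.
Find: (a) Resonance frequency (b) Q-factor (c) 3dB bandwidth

Step 1 — Resonance: ω₀ = 1/√(LC) = 1/√(0.0109·6.04e-06) = 3897 rad/s.
Step 2 — f₀ = ω₀/(2π) = 620.3 Hz.
Step 3 — Parallel Q: Q = R/(ω₀L) = 83.3/(3897·0.0109) = 1.961.
Step 4 — Bandwidth: Δω = ω₀/Q = 1988 rad/s; BW = Δω/(2π) = 316.3 Hz.

(a) f₀ = 620.3 Hz  (b) Q = 1.961  (c) BW = 316.3 Hz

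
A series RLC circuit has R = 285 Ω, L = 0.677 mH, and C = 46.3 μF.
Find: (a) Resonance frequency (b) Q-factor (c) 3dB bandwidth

Step 1 — Resonance: ω₀ = 1/√(LC) = 1/√(0.000677·4.63e-05) = 5648 rad/s.
Step 2 — f₀ = ω₀/(2π) = 898.9 Hz.
Step 3 — Series Q: Q = ω₀L/R = 5648·0.000677/285 = 0.01342.
Step 4 — Bandwidth: Δω = ω₀/Q = 4.21e+05 rad/s; BW = Δω/(2π) = 6.7e+04 Hz.

(a) f₀ = 898.9 Hz  (b) Q = 0.01342  (c) BW = 6.7e+04 Hz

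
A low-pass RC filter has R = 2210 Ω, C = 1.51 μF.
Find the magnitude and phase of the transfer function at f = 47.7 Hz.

Step 1 — Angular frequency: ω = 2π·47.7 = 299.7 rad/s.
Step 2 — Transfer function: H(jω) = 1/(1 + jωRC).
Step 3 — Denominator: 1 + jωRC = 1 + j·299.7·2210·1.51e-06 = 1 + j1.
Step 4 — H = 0.4999 - j0.5.
Step 5 — Magnitude: |H| = 0.7071 (-3.0 dB); phase: φ = -45.0°.

|H| = 0.7071 (-3.0 dB), φ = -45.0°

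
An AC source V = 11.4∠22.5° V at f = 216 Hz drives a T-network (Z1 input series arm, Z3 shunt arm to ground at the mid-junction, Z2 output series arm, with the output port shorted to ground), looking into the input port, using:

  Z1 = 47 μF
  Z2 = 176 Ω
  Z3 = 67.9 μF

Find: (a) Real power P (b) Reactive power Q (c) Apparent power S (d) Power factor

Step 1 — Angular frequency: ω = 2π·f = 2π·216 = 1357 rad/s.
Step 2 — Component impedances:
  Z1: Z = 1/(jωC) = -j/(ω·C) = 0 - j15.68 Ω
  Z2: Z = R = 176 Ω
  Z3: Z = 1/(jωC) = -j/(ω·C) = 0 - j10.85 Ω
Step 3 — With the output port shorted to ground, the output series arm Z2 runs from the junction to ground; the shunt arm Z3 also runs from the junction to ground. They appear in parallel: Z3 || Z2 = 0.6665 - j10.81 Ω.
Step 4 — Series with input arm Z1: Z_in = Z1 + (Z3 || Z2) = 0.6665 - j26.49 Ω = 26.5∠-88.6° Ω.
Step 5 — Source phasor: V = 11.4∠22.5° V = 10.53 + j4.363 V.
Step 6 — Current: I = V / Z = -0.1546 + j0.4015 A = 0.4303∠111.1° A.
Step 7 — Complex power: S = V·I* = 0.1234 - j4.903 VA.
Step 8 — Real power: P = Re(S) = 0.1234 W.
Step 9 — Reactive power: Q = Im(S) = -4.903 VAR.
Step 10 — Apparent power: |S| = 4.905 VA.
Step 11 — Power factor: PF = P/|S| = 0.02516 (leading).

(a) P = 0.1234 W  (b) Q = -4.903 VAR  (c) S = 4.905 VA  (d) PF = 0.02516 (leading)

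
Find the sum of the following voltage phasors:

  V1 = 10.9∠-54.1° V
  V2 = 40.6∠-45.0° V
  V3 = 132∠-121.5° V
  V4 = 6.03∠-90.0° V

Step 1 — Convert each phasor to rectangular form:
  V1 = 10.9·(cos(-54.1°) + j·sin(-54.1°)) = 6.391 - j8.829 V
  V2 = 40.6·(cos(-45.0°) + j·sin(-45.0°)) = 28.71 - j28.71 V
  V3 = 132·(cos(-121.5°) + j·sin(-121.5°)) = -68.97 - j112.5 V
  V4 = 6.03·(cos(-90.0°) + j·sin(-90.0°)) = 0 - j6.03 V
Step 2 — Sum components: V_total = -33.87 - j156.1 V.
Step 3 — Convert to polar: |V_total| = 159.7 V, ∠V_total = -102.2°.

V_total = 159.7∠-102.2° V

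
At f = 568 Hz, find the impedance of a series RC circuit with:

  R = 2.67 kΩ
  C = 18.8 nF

Step 1 — Angular frequency: ω = 2π·f = 2π·568 = 3569 rad/s.
Step 2 — Component impedances:
  R: Z = R = 2670 Ω
  C: Z = 1/(jωC) = -j/(ω·C) = 0 - j1.49e+04 Ω
Step 3 — Series combination: Z_total = R + C = 2670 - j1.49e+04 Ω = 1.514e+04∠-79.8° Ω.

Z = 2670 - j1.49e+04 Ω = 1.514e+04∠-79.8° Ω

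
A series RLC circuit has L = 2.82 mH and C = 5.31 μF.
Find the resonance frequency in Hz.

Step 1 — Resonance condition Im(Z)=0 gives ω₀ = 1/√(LC).
Step 2 — ω₀ = 1/√(0.00282·5.31e-06) = 8172 rad/s.
Step 3 — f₀ = ω₀/(2π) = 1301 Hz.

f₀ = 1301 Hz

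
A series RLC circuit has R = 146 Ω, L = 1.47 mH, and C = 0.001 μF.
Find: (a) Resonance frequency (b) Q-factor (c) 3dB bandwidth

Step 1 — Resonance: ω₀ = 1/√(LC) = 1/√(0.00147·1e-09) = 8.248e+05 rad/s.
Step 2 — f₀ = ω₀/(2π) = 1.313e+05 Hz.
Step 3 — Series Q: Q = ω₀L/R = 8.248e+05·0.00147/146 = 8.304.
Step 4 — Bandwidth: Δω = ω₀/Q = 9.932e+04 rad/s; BW = Δω/(2π) = 1.581e+04 Hz.

(a) f₀ = 1.313e+05 Hz  (b) Q = 8.304  (c) BW = 1.581e+04 Hz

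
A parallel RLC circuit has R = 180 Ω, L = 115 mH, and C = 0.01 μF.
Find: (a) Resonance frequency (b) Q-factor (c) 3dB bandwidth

Step 1 — Resonance: ω₀ = 1/√(LC) = 1/√(0.115·1e-08) = 2.949e+04 rad/s.
Step 2 — f₀ = ω₀/(2π) = 4693 Hz.
Step 3 — Parallel Q: Q = R/(ω₀L) = 180/(2.949e+04·0.115) = 0.05308.
Step 4 — Bandwidth: Δω = ω₀/Q = 5.556e+05 rad/s; BW = Δω/(2π) = 8.842e+04 Hz.

(a) f₀ = 4693 Hz  (b) Q = 0.05308  (c) BW = 8.842e+04 Hz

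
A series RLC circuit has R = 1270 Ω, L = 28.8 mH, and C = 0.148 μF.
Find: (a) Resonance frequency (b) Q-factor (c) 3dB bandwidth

Step 1 — Resonance: ω₀ = 1/√(LC) = 1/√(0.0288·1.48e-07) = 1.532e+04 rad/s.
Step 2 — f₀ = ω₀/(2π) = 2438 Hz.
Step 3 — Series Q: Q = ω₀L/R = 1.532e+04·0.0288/1270 = 0.3473.
Step 4 — Bandwidth: Δω = ω₀/Q = 4.41e+04 rad/s; BW = Δω/(2π) = 7018 Hz.

(a) f₀ = 2438 Hz  (b) Q = 0.3473  (c) BW = 7018 Hz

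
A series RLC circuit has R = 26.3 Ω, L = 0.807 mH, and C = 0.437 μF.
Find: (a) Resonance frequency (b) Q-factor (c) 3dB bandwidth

Step 1 — Resonance: ω₀ = 1/√(LC) = 1/√(0.000807·4.37e-07) = 5.325e+04 rad/s.
Step 2 — f₀ = ω₀/(2π) = 8475 Hz.
Step 3 — Series Q: Q = ω₀L/R = 5.325e+04·0.000807/26.3 = 1.634.
Step 4 — Bandwidth: Δω = ω₀/Q = 3.259e+04 rad/s; BW = Δω/(2π) = 5187 Hz.

(a) f₀ = 8475 Hz  (b) Q = 1.634  (c) BW = 5187 Hz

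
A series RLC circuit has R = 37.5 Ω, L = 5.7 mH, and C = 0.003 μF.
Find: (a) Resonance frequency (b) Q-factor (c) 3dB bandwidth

Step 1 — Resonance condition Im(Z)=0 gives ω₀ = 1/√(LC).
Step 2 — ω₀ = 1/√(0.0057·3e-09) = 2.418e+05 rad/s.
Step 3 — f₀ = ω₀/(2π) = 3.849e+04 Hz.
Step 4 — Series Q: Q = ω₀L/R = 2.418e+05·0.0057/37.5 = 36.76.
Step 5 — 3dB bandwidth: Δω = ω₀/Q = 6579 rad/s; BW = Δω/(2π) = 1047 Hz.

(a) f₀ = 3.849e+04 Hz  (b) Q = 36.76  (c) BW = 1047 Hz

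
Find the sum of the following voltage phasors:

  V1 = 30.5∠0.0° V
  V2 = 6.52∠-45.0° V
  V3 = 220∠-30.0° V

Step 1 — Convert each phasor to rectangular form:
  V1 = 30.5·(cos(0.0°) + j·sin(0.0°)) = 30.5 V
  V2 = 6.52·(cos(-45.0°) + j·sin(-45.0°)) = 4.61 - j4.61 V
  V3 = 220·(cos(-30.0°) + j·sin(-30.0°)) = 190.5 - j110 V
Step 2 — Sum components: V_total = 225.6 - j114.6 V.
Step 3 — Convert to polar: |V_total| = 253.1 V, ∠V_total = -26.9°.

V_total = 253.1∠-26.9° V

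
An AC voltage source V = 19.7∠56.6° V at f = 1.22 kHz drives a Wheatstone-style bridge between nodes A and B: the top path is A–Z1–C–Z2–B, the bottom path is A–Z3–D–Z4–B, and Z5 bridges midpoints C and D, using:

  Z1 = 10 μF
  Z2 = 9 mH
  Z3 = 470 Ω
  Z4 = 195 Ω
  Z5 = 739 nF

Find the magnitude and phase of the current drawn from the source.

Step 1 — Angular frequency: ω = 2π·f = 2π·1220 = 7665 rad/s.
Step 2 — Component impedances:
  Z1: Z = 1/(jωC) = -j/(ω·C) = 0 - j13.05 Ω
  Z2: Z = jωL = j·7665·0.009 = 0 + j68.99 Ω
  Z3: Z = R = 470 Ω
  Z4: Z = R = 195 Ω
  Z5: Z = 1/(jωC) = -j/(ω·C) = 0 - j176.5 Ω
Step 3 — Bridge requires nodal analysis (the Z5 bridge couples midpoints C and D, so the two paths cannot be reduced to a simple series/parallel combination). Setting node B to ground and injecting 1 A at node A, the 3-node admittance system at A, C, D solves to V_A = Z_AB = 15.72 + j63.49 Ω = 65.4∠76.1° Ω.
Step 4 — Source phasor: V = 19.7∠56.6° V = 10.84 + j16.45 V.
Step 5 — Ohm's law: I = V / Z_total = (10.84 + j16.45) / (15.72 + j63.49) = 0.2839 - j0.1005 A.
Step 6 — Convert to polar: |I| = 0.3012 A, ∠I = -19.5°.

I = 0.3012∠-19.5° A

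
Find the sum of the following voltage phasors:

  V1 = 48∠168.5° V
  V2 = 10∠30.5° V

Step 1 — Convert each phasor to rectangular form:
  V1 = 48·(cos(168.5°) + j·sin(168.5°)) = -47.04 + j9.57 V
  V2 = 10·(cos(30.5°) + j·sin(30.5°)) = 8.616 + j5.075 V
Step 2 — Sum components: V_total = -38.42 + j14.65 V.
Step 3 — Convert to polar: |V_total| = 41.12 V, ∠V_total = 159.1°.

V_total = 41.12∠159.1° V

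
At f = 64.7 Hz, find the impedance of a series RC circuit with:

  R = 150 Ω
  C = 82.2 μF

Step 1 — Angular frequency: ω = 2π·f = 2π·64.7 = 406.5 rad/s.
Step 2 — Component impedances:
  R: Z = R = 150 Ω
  C: Z = 1/(jωC) = -j/(ω·C) = 0 - j29.93 Ω
Step 3 — Series combination: Z_total = R + C = 150 - j29.93 Ω = 153∠-11.3° Ω.

Z = 150 - j29.93 Ω = 153∠-11.3° Ω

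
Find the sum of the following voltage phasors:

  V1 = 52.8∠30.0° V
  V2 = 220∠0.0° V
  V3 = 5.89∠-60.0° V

Step 1 — Convert each phasor to rectangular form:
  V1 = 52.8·(cos(30.0°) + j·sin(30.0°)) = 45.73 + j26.4 V
  V2 = 220·(cos(0.0°) + j·sin(0.0°)) = 220 V
  V3 = 5.89·(cos(-60.0°) + j·sin(-60.0°)) = 2.945 - j5.101 V
Step 2 — Sum components: V_total = 268.7 + j21.3 V.
Step 3 — Convert to polar: |V_total| = 269.5 V, ∠V_total = 4.5°.

V_total = 269.5∠4.5° V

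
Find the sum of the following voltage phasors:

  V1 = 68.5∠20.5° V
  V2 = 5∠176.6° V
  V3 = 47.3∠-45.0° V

Step 1 — Convert each phasor to rectangular form:
  V1 = 68.5·(cos(20.5°) + j·sin(20.5°)) = 64.16 + j23.99 V
  V2 = 5·(cos(176.6°) + j·sin(176.6°)) = -4.991 + j0.2965 V
  V3 = 47.3·(cos(-45.0°) + j·sin(-45.0°)) = 33.45 - j33.45 V
Step 2 — Sum components: V_total = 92.62 - j9.16 V.
Step 3 — Convert to polar: |V_total| = 93.07 V, ∠V_total = -5.6°.

V_total = 93.07∠-5.6° V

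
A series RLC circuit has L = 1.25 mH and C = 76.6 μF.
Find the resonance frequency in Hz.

Step 1 — Resonance condition Im(Z)=0 gives ω₀ = 1/√(LC).
Step 2 — ω₀ = 1/√(0.00125·7.66e-05) = 3232 rad/s.
Step 3 — f₀ = ω₀/(2π) = 514.3 Hz.

f₀ = 514.3 Hz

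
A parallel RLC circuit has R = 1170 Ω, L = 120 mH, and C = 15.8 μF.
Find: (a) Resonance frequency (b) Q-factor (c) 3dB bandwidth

Step 1 — Resonance: ω₀ = 1/√(LC) = 1/√(0.12·1.58e-05) = 726.2 rad/s.
Step 2 — f₀ = ω₀/(2π) = 115.6 Hz.
Step 3 — Parallel Q: Q = R/(ω₀L) = 1170/(726.2·0.12) = 13.43.
Step 4 — Bandwidth: Δω = ω₀/Q = 54.09 rad/s; BW = Δω/(2π) = 8.609 Hz.

(a) f₀ = 115.6 Hz  (b) Q = 13.43  (c) BW = 8.609 Hz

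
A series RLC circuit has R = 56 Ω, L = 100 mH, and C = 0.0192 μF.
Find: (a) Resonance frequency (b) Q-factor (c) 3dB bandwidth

Step 1 — Resonance: ω₀ = 1/√(LC) = 1/√(0.1·1.92e-08) = 2.282e+04 rad/s.
Step 2 — f₀ = ω₀/(2π) = 3632 Hz.
Step 3 — Series Q: Q = ω₀L/R = 2.282e+04·0.1/56 = 40.75.
Step 4 — Bandwidth: Δω = ω₀/Q = 560 rad/s; BW = Δω/(2π) = 89.13 Hz.

(a) f₀ = 3632 Hz  (b) Q = 40.75  (c) BW = 89.13 Hz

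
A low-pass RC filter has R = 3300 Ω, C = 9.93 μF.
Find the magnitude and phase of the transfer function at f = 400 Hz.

Step 1 — Angular frequency: ω = 2π·400 = 2513 rad/s.
Step 2 — Transfer function: H(jω) = 1/(1 + jωRC).
Step 3 — Denominator: 1 + jωRC = 1 + j·2513·3300·9.93e-06 = 1 + j82.36.
Step 4 — H = 0.0001474 - j0.01214.
Step 5 — Magnitude: |H| = 0.01214 (-38.3 dB); phase: φ = -89.3°.

|H| = 0.01214 (-38.3 dB), φ = -89.3°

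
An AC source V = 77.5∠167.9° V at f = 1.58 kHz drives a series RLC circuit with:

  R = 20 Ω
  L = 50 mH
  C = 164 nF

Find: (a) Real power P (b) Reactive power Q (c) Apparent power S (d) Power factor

Step 1 — Angular frequency: ω = 2π·f = 2π·1580 = 9927 rad/s.
Step 2 — Component impedances:
  R: Z = R = 20 Ω
  L: Z = jωL = j·9927·0.05 = 0 + j496.4 Ω
  C: Z = 1/(jωC) = -j/(ω·C) = 0 - j614.2 Ω
Step 3 — Series combination: Z_total = R + L + C = 20 - j117.8 Ω = 119.5∠-80.4° Ω.
Step 4 — Source phasor: V = 77.5∠167.9° V = -75.78 + j16.25 V.
Step 5 — Current: I = V / Z = -0.2401 - j0.6023 A = 0.6484∠-111.7° A.
Step 6 — Complex power: S = V·I* = 8.408 - j49.54 VA.
Step 7 — Real power: P = Re(S) = 8.408 W.
Step 8 — Reactive power: Q = Im(S) = -49.54 VAR.
Step 9 — Apparent power: |S| = 50.25 VA.
Step 10 — Power factor: PF = P/|S| = 0.1673 (leading).

(a) P = 8.408 W  (b) Q = -49.54 VAR  (c) S = 50.25 VA  (d) PF = 0.1673 (leading)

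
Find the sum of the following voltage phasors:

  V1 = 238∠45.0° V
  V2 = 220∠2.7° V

Step 1 — Convert each phasor to rectangular form:
  V1 = 238·(cos(45.0°) + j·sin(45.0°)) = 168.3 + j168.3 V
  V2 = 220·(cos(2.7°) + j·sin(2.7°)) = 219.8 + j10.36 V
Step 2 — Sum components: V_total = 388 + j178.7 V.
Step 3 — Convert to polar: |V_total| = 427.2 V, ∠V_total = 24.7°.

V_total = 427.2∠24.7° V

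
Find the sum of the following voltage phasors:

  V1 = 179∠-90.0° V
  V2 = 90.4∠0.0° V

Step 1 — Convert each phasor to rectangular form:
  V1 = 179·(cos(-90.0°) + j·sin(-90.0°)) = 0 - j179 V
  V2 = 90.4·(cos(0.0°) + j·sin(0.0°)) = 90.4 V
Step 2 — Sum components: V_total = 90.4 - j179 V.
Step 3 — Convert to polar: |V_total| = 200.5 V, ∠V_total = -63.2°.

V_total = 200.5∠-63.2° V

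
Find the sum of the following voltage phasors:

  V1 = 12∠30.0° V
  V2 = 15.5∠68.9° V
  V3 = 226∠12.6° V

Step 1 — Convert each phasor to rectangular form:
  V1 = 12·(cos(30.0°) + j·sin(30.0°)) = 10.39 + j6 V
  V2 = 15.5·(cos(68.9°) + j·sin(68.9°)) = 5.58 + j14.46 V
  V3 = 226·(cos(12.6°) + j·sin(12.6°)) = 220.6 + j49.3 V
Step 2 — Sum components: V_total = 236.5 + j69.76 V.
Step 3 — Convert to polar: |V_total| = 246.6 V, ∠V_total = 16.4°.

V_total = 246.6∠16.4° V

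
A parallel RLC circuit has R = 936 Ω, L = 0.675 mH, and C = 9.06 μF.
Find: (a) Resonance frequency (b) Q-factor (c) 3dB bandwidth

Step 1 — Resonance: ω₀ = 1/√(LC) = 1/√(0.000675·9.06e-06) = 1.279e+04 rad/s.
Step 2 — f₀ = ω₀/(2π) = 2035 Hz.
Step 3 — Parallel Q: Q = R/(ω₀L) = 936/(1.279e+04·0.000675) = 108.4.
Step 4 — Bandwidth: Δω = ω₀/Q = 117.9 rad/s; BW = Δω/(2π) = 18.77 Hz.

(a) f₀ = 2035 Hz  (b) Q = 108.4  (c) BW = 18.77 Hz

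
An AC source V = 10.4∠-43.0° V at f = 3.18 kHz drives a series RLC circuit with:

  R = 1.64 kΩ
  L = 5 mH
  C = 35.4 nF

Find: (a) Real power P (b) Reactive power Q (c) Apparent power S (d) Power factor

Step 1 — Angular frequency: ω = 2π·f = 2π·3180 = 1.998e+04 rad/s.
Step 2 — Component impedances:
  R: Z = R = 1640 Ω
  L: Z = jωL = j·1.998e+04·0.005 = 0 + j99.9 Ω
  C: Z = 1/(jωC) = -j/(ω·C) = 0 - j1414 Ω
Step 3 — Series combination: Z_total = R + L + C = 1640 - j1314 Ω = 2101∠-38.7° Ω.
Step 4 — Source phasor: V = 10.4∠-43.0° V = 7.606 - j7.093 V.
Step 5 — Current: I = V / Z = 0.004935 - j0.000371 A = 0.004949∠-4.3° A.
Step 6 — Complex power: S = V·I* = 0.04017 - j0.03218 VA.
Step 7 — Real power: P = Re(S) = 0.04017 W.
Step 8 — Reactive power: Q = Im(S) = -0.03218 VAR.
Step 9 — Apparent power: |S| = 0.05147 VA.
Step 10 — Power factor: PF = P/|S| = 0.7804 (leading).

(a) P = 0.04017 W  (b) Q = -0.03218 VAR  (c) S = 0.05147 VA  (d) PF = 0.7804 (leading)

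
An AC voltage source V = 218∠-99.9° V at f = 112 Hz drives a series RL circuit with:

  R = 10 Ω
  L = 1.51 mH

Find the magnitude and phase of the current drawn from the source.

Step 1 — Angular frequency: ω = 2π·f = 2π·112 = 703.7 rad/s.
Step 2 — Component impedances:
  R: Z = R = 10 Ω
  L: Z = jωL = j·703.7·0.00151 = 0 + j1.063 Ω
Step 3 — Series combination: Z_total = R + L = 10 + j1.063 Ω = 10.06∠6.1° Ω.
Step 4 — Source phasor: V = 218∠-99.9° V = -37.48 - j214.8 V.
Step 5 — Ohm's law: I = V / Z_total = (-37.48 - j214.8) / (10 + j1.063) = -5.963 - j20.84 A.
Step 6 — Convert to polar: |I| = 21.68 A, ∠I = -106.0°.

I = 21.68∠-106.0° A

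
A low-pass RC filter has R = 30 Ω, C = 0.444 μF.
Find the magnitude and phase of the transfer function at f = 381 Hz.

Step 1 — Angular frequency: ω = 2π·381 = 2394 rad/s.
Step 2 — Transfer function: H(jω) = 1/(1 + jωRC).
Step 3 — Denominator: 1 + jωRC = 1 + j·2394·30·4.44e-07 = 1 + j0.03189.
Step 4 — H = 0.999 - j0.03185.
Step 5 — Magnitude: |H| = 0.9995 (-0.0 dB); phase: φ = -1.8°.

|H| = 0.9995 (-0.0 dB), φ = -1.8°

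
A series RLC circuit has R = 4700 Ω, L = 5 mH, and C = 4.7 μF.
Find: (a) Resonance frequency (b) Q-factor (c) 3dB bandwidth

Step 1 — Resonance: ω₀ = 1/√(LC) = 1/√(0.005·4.7e-06) = 6523 rad/s.
Step 2 — f₀ = ω₀/(2π) = 1038 Hz.
Step 3 — Series Q: Q = ω₀L/R = 6523·0.005/4700 = 0.00694.
Step 4 — Bandwidth: Δω = ω₀/Q = 9.4e+05 rad/s; BW = Δω/(2π) = 1.496e+05 Hz.

(a) f₀ = 1038 Hz  (b) Q = 0.00694  (c) BW = 1.496e+05 Hz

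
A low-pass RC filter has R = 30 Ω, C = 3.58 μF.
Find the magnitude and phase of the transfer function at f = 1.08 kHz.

Step 1 — Angular frequency: ω = 2π·1080 = 6786 rad/s.
Step 2 — Transfer function: H(jω) = 1/(1 + jωRC).
Step 3 — Denominator: 1 + jωRC = 1 + j·6786·30·3.58e-06 = 1 + j0.7288.
Step 4 — H = 0.6531 - j0.476.
Step 5 — Magnitude: |H| = 0.8081 (-1.9 dB); phase: φ = -36.1°.

|H| = 0.8081 (-1.9 dB), φ = -36.1°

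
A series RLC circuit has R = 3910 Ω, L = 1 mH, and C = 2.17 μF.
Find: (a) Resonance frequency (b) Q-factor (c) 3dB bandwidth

Step 1 — Resonance: ω₀ = 1/√(LC) = 1/√(0.001·2.17e-06) = 2.147e+04 rad/s.
Step 2 — f₀ = ω₀/(2π) = 3417 Hz.
Step 3 — Series Q: Q = ω₀L/R = 2.147e+04·0.001/3910 = 0.00549.
Step 4 — Bandwidth: Δω = ω₀/Q = 3.91e+06 rad/s; BW = Δω/(2π) = 6.223e+05 Hz.

(a) f₀ = 3417 Hz  (b) Q = 0.00549  (c) BW = 6.223e+05 Hz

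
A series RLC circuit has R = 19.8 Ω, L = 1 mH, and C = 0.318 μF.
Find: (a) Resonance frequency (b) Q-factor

Step 1 — Resonance condition Im(Z)=0 gives ω₀ = 1/√(LC).
Step 2 — ω₀ = 1/√(0.001·3.18e-07) = 5.608e+04 rad/s.
Step 3 — f₀ = ω₀/(2π) = 8925 Hz.
Step 4 — Series Q: Q = ω₀L/R = 5.608e+04·0.001/19.8 = 2.832.

(a) f₀ = 8925 Hz  (b) Q = 2.832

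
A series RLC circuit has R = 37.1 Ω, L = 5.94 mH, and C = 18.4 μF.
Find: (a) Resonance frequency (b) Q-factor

Step 1 — Resonance condition Im(Z)=0 gives ω₀ = 1/√(LC).
Step 2 — ω₀ = 1/√(0.00594·1.84e-05) = 3025 rad/s.
Step 3 — f₀ = ω₀/(2π) = 481.4 Hz.
Step 4 — Series Q: Q = ω₀L/R = 3025·0.00594/37.1 = 0.4843.

(a) f₀ = 481.4 Hz  (b) Q = 0.4843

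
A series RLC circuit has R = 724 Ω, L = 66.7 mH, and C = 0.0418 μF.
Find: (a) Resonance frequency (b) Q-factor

Step 1 — Resonance condition Im(Z)=0 gives ω₀ = 1/√(LC).
Step 2 — ω₀ = 1/√(0.0667·4.18e-08) = 1.894e+04 rad/s.
Step 3 — f₀ = ω₀/(2π) = 3014 Hz.
Step 4 — Series Q: Q = ω₀L/R = 1.894e+04·0.0667/724 = 1.745.

(a) f₀ = 3014 Hz  (b) Q = 1.745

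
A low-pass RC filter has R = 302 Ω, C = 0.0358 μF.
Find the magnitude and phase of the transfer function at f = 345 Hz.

Step 1 — Angular frequency: ω = 2π·345 = 2168 rad/s.
Step 2 — Transfer function: H(jω) = 1/(1 + jωRC).
Step 3 — Denominator: 1 + jωRC = 1 + j·2168·302·3.58e-08 = 1 + j0.02344.
Step 4 — H = 0.9995 - j0.02342.
Step 5 — Magnitude: |H| = 0.9997 (-0.0 dB); phase: φ = -1.3°.

|H| = 0.9997 (-0.0 dB), φ = -1.3°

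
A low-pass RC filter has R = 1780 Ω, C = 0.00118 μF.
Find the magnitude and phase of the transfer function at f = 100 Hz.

Step 1 — Angular frequency: ω = 2π·100 = 628.3 rad/s.
Step 2 — Transfer function: H(jω) = 1/(1 + jωRC).
Step 3 — Denominator: 1 + jωRC = 1 + j·628.3·1780·1.18e-09 = 1 + j0.00132.
Step 4 — H = 1 - j0.00132.
Step 5 — Magnitude: |H| = 1 (-0.0 dB); phase: φ = -0.1°.

|H| = 1 (-0.0 dB), φ = -0.1°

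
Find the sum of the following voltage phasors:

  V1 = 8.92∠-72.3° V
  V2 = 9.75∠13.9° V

Step 1 — Convert each phasor to rectangular form:
  V1 = 8.92·(cos(-72.3°) + j·sin(-72.3°)) = 2.712 - j8.498 V
  V2 = 9.75·(cos(13.9°) + j·sin(13.9°)) = 9.464 + j2.342 V
Step 2 — Sum components: V_total = 12.18 - j6.156 V.
Step 3 — Convert to polar: |V_total| = 13.64 V, ∠V_total = -26.8°.

V_total = 13.64∠-26.8° V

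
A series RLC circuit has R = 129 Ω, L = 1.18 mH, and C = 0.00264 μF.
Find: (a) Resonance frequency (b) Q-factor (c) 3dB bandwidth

Step 1 — Resonance: ω₀ = 1/√(LC) = 1/√(0.00118·2.64e-09) = 5.666e+05 rad/s.
Step 2 — f₀ = ω₀/(2π) = 9.017e+04 Hz.
Step 3 — Series Q: Q = ω₀L/R = 5.666e+05·0.00118/129 = 5.183.
Step 4 — Bandwidth: Δω = ω₀/Q = 1.093e+05 rad/s; BW = Δω/(2π) = 1.74e+04 Hz.

(a) f₀ = 9.017e+04 Hz  (b) Q = 5.183  (c) BW = 1.74e+04 Hz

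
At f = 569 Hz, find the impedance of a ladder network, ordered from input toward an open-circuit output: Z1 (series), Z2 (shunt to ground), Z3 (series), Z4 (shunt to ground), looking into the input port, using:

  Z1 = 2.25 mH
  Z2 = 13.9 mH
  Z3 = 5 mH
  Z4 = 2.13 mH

Step 1 — Angular frequency: ω = 2π·f = 2π·569 = 3575 rad/s.
Step 2 — Component impedances:
  Z1: Z = jωL = j·3575·0.00225 = 0 + j8.044 Ω
  Z2: Z = jωL = j·3575·0.0139 = 0 + j49.69 Ω
  Z3: Z = jωL = j·3575·0.005 = 0 + j17.88 Ω
  Z4: Z = jωL = j·3575·0.00213 = 0 + j7.615 Ω
Step 3 — Ladder network (open output): work backward from the far end, alternating series and parallel combinations. Z_in = 0 + j24.89 Ω = 24.89∠90.0° Ω.

Z = 0 + j24.89 Ω = 24.89∠90.0° Ω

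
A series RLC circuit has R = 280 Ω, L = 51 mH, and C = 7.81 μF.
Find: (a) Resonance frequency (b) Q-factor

Step 1 — Resonance condition Im(Z)=0 gives ω₀ = 1/√(LC).
Step 2 — ω₀ = 1/√(0.051·7.81e-06) = 1584 rad/s.
Step 3 — f₀ = ω₀/(2π) = 252.2 Hz.
Step 4 — Series Q: Q = ω₀L/R = 1584·0.051/280 = 0.2886.

(a) f₀ = 252.2 Hz  (b) Q = 0.2886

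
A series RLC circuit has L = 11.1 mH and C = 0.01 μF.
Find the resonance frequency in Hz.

Step 1 — Resonance condition Im(Z)=0 gives ω₀ = 1/√(LC).
Step 2 — ω₀ = 1/√(0.0111·1e-08) = 9.492e+04 rad/s.
Step 3 — f₀ = ω₀/(2π) = 1.511e+04 Hz.

f₀ = 1.511e+04 Hz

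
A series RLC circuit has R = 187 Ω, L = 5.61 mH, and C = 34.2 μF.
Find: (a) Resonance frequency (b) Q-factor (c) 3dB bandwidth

Step 1 — Resonance: ω₀ = 1/√(LC) = 1/√(0.00561·3.42e-05) = 2283 rad/s.
Step 2 — f₀ = ω₀/(2π) = 363.4 Hz.
Step 3 — Series Q: Q = ω₀L/R = 2283·0.00561/187 = 0.06849.
Step 4 — Bandwidth: Δω = ω₀/Q = 3.333e+04 rad/s; BW = Δω/(2π) = 5305 Hz.

(a) f₀ = 363.4 Hz  (b) Q = 0.06849  (c) BW = 5305 Hz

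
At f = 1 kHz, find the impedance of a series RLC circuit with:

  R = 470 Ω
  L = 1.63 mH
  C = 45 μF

Step 1 — Angular frequency: ω = 2π·f = 2π·1000 = 6283 rad/s.
Step 2 — Component impedances:
  R: Z = R = 470 Ω
  L: Z = jωL = j·6283·0.00163 = 0 + j10.24 Ω
  C: Z = 1/(jωC) = -j/(ω·C) = 0 - j3.537 Ω
Step 3 — Series combination: Z_total = R + L + C = 470 + j6.705 Ω = 470∠0.8° Ω.

Z = 470 + j6.705 Ω = 470∠0.8° Ω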